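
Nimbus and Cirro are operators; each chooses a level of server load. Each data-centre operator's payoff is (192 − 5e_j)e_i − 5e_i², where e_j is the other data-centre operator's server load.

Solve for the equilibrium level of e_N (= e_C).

Nimbus's payoff is (192 − 5e_C)e_N − 5e_N².
∂π/∂e_N = 192 − 5e_C − 10e_N = 0, so e_N = 19.2 − 0.5e_C.
Setting e_N = e_C in the reaction function: e_N = 19.2 − 0.5e_N, so e_N = 19.2 / 1.5 = 12.8.

12.8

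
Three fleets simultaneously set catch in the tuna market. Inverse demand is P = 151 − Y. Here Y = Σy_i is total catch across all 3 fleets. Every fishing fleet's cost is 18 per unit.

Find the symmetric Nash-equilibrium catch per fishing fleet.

33.25

A representative fishing fleet's profit is π_i = y_i(151 − Y) − 18y_i, with Y = y_i + Σ_{j≠i} y_j.
First-order condition: 133 − 2y_i − Σ_{j≠i} y_j = 0.
Imposing symmetry (y_j = y for all j) turns Σ_{j≠i} y_j into 2y, so 133 = 4y and y = 33.25.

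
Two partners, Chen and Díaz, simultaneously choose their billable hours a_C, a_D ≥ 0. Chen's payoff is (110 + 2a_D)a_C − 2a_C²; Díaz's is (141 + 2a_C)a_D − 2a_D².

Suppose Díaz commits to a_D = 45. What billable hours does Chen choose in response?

50

Expanding Chen's payoff: 110a_C + 2a_Da_C − 2a_C².
∂π/∂a_C = 110 + 2a_D − 4a_C = 0, so a_C = 27.5 + 0.5a_D.
At a_D = 45: a_C = 27.5 + 0.5·45 = 50.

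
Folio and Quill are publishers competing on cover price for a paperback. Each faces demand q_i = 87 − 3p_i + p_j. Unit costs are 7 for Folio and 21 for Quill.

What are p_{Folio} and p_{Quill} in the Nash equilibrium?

Folio's profit: π = (p_{Folio} − 7)(87 − 3p_{Folio} + p_{Quill}).
∂π/∂p_{Folio} = 108 − 6p_{Folio} + p_{Quill} = 0 ⇒ p_{Folio} = 18 + (1/6)p_{Quill}.
Similarly p_{Quill} = 25 + (1/6)p_{Folio}.
Substituting the second reaction function into the first: p_{Folio} = 18 + (1/6)(25 + (1/6)p_{Folio}), which gives (35/36)p_{Folio} = 133/6 ⇒ p_{Folio} = 22.8.
Then p_{Quill} = 25 + (1/6)·22.8 = 28.8.

22.8, 28.8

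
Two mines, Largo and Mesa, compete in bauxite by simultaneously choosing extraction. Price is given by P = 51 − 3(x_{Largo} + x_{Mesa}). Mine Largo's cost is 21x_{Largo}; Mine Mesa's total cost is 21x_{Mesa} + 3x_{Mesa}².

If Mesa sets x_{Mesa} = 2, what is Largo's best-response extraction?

4

Mine Largo's profit: π = x_{Largo}(51 − 3(x_{Largo} + x_{Mesa})) − 21x_{Largo}.
∂π/∂x_{Largo} = 30 − 6x_{Largo} − 3x_{Mesa} = 0, so x_{Largo} = 5 − 0.5x_{Mesa}.
At x_{Mesa} = 2: x_{Largo} = 5 − 0.5·2 = 4.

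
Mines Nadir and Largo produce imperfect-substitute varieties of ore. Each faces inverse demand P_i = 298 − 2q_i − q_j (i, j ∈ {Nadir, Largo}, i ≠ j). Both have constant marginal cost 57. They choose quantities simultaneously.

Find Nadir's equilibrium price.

153.4

Mine Nadir's profit: π = q_{Nadir}(298 − 2q_{Nadir} − q_{Largo}) − 57q_{Nadir}.
∂π/∂q_{Nadir} = 241 − 4q_{Nadir} − q_{Largo} = 0 ⇒ q_{Nadir} = 60.25 − 0.25q_{Largo}.
By symmetry q_{Largo} = q_{Nadir}; substituting into the reaction function, 1.25q_{Nadir} = 60.25 and q_{Nadir} = 48.2.
P_{Nadir} = 298 − 2·48.2 − 48.2 = 153.4.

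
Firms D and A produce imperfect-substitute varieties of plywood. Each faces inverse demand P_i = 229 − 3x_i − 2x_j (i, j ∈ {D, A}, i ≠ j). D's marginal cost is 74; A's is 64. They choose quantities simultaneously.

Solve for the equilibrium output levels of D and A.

18.75, 21.25

Firm D's profit: π = x_D(229 − 3x_D − 2x_A) − 74x_D.
∂π/∂x_D = 155 − 6x_D − 2x_A = 0 ⇒ x_D = 155/6 − (1/3)x_A.
Similarly x_A = 27.5 − (1/3)x_D.
Substituting the second reaction function into the first: x_D = 155/6 − (1/3)(27.5 − (1/3)x_D), which gives (8/9)x_D = 50/3 ⇒ x_D = 18.75.
Then x_A = 27.5 − (1/3)·18.75 = 21.25.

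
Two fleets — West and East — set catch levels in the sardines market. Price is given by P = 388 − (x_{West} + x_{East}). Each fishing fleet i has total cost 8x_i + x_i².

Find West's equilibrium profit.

Fishing fleet West's profit: π = x_{West}(388 − (x_{West} + x_{East})) − 8x_{West} − x_{West}².
∂π/∂x_{West} = 380 − 4x_{West} − x_{East} = 0, so x_{West} = 95 − 0.25x_{East}.
By symmetry x_{East} = x_{West}; substituting into the reaction function, 1.25x_{West} = 95 and x_{West} = 76.
Price P = 388 − 152 = 236.
West's profit: (236 − 8)·76 − (76)² = 11552.

11552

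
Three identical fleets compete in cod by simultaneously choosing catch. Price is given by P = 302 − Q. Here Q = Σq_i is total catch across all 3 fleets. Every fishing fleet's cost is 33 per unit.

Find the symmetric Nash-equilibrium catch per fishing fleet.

67.25

A representative fishing fleet's profit is π_i = q_i(302 − Q) − 33q_i, with Q = q_i + Σ_{j≠i} q_j.
First-order condition: 269 − 2q_i − Σ_{j≠i} q_j = 0.
Imposing symmetry (q_j = q for all j) turns Σ_{j≠i} q_j into 2q, so 269 = 4q and q = 67.25.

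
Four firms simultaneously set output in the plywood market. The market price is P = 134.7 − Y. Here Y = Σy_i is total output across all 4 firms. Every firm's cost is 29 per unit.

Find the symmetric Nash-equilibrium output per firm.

A representative firm's profit is π_i = y_i(134.7 − Y) − 29y_i, with Y = y_i + Σ_{j≠i} y_j.
First-order condition: 105.7 − 2y_i − Σ_{j≠i} y_j = 0.
With identical firms, set every y_j = y: then 105.7 − 2y − 3y = 0, i.e. y = 105.7/5 = 21.14.

21.14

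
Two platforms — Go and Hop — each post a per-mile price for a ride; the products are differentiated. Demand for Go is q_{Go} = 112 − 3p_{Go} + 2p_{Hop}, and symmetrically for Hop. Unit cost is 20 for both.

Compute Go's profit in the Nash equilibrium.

1587

Go's profit: π = (p_{Go} − 20)(112 − 3p_{Go} + 2p_{Hop}).
∂π/∂p_{Go} = 172 − 6p_{Go} + 2p_{Hop} = 0 ⇒ p_{Go} = 86/3 + (1/3)p_{Hop}.
The game is symmetric, so in equilibrium p_{Hop} = p_{Go}: the reaction function gives (2/3)p_{Go} = 86/3, hence p_{Go} = 43.
q_{Go} = 112 − 3·43 + 2·43 = 69.
Profit = (43 − 20)·69 = 1587.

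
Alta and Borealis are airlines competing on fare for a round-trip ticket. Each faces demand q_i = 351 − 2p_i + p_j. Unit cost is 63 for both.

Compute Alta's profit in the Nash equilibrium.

18432

Alta's profit: π = (p_{Alta} − 63)(351 − 2p_{Alta} + p_{Borealis}).
∂π/∂p_{Alta} = 477 − 4p_{Alta} + p_{Borealis} = 0 ⇒ p_{Alta} = 119.25 + 0.25p_{Borealis}.
The game is symmetric, so in equilibrium p_{Borealis} = p_{Alta}: the reaction function gives 0.75p_{Alta} = 119.25, hence p_{Alta} = 159.
q_{Alta} = 351 − 2·159 + 159 = 192.
Profit = (159 − 63)·192 = 18432.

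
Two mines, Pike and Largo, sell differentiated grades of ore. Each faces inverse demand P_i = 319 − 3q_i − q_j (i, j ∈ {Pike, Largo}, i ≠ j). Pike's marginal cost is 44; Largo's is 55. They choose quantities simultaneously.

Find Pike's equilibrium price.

162.8

Mine Pike's profit: π = q_{Pike}(319 − 3q_{Pike} − q_{Largo}) − 44q_{Pike}.
∂π/∂q_{Pike} = 275 − 6q_{Pike} − q_{Largo} = 0 ⇒ q_{Pike} = 275/6 − (1/6)q_{Largo}.
Similarly q_{Largo} = 44 − (1/6)q_{Pike}.
Plugging q_{Largo} into Pike's best response: q_{Pike} = 275/6 − (1/6)(44 − (1/6)q_{Pike}) ⇒ (35/36)q_{Pike} = 38.5, so q_{Pike} = 39.6.
Then q_{Largo} = 44 − (1/6)·39.6 = 37.4.
P_{Pike} = 319 − 3·39.6 − 37.4 = 162.8.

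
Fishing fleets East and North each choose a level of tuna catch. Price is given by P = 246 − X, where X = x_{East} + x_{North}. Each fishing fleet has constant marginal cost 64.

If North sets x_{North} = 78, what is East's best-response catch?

52

Fishing fleet East's profit: π = x_{East}(246 − (x_{East} + x_{North})) − 64x_{East}.
∂π/∂x_{East} = 182 − 2x_{East} − x_{North} = 0, so x_{East} = 91 − 0.5x_{North}.
At x_{North} = 78: x_{East} = 91 − 0.5·78 = 52.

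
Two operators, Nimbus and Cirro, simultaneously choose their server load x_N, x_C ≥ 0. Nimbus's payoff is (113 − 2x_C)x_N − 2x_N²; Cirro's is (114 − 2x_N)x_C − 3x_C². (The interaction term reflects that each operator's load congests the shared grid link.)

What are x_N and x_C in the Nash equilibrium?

Expanding Nimbus's payoff: 113x_N − 2x_Cx_N − 2x_N².
∂π/∂x_N = 113 − 2x_C − 4x_N = 0, so x_N = 28.25 − 0.5x_C.
Likewise for Cirro: x_C = 19 − (1/3)x_N.
Plugging x_C into Nimbus's best response: x_N = 28.25 − 0.5(19 − (1/3)x_N) ⇒ (5/6)x_N = 18.75, so x_N = 22.5.
Then x_C = 19 − (1/3)·22.5 = 11.5.

22.5, 11.5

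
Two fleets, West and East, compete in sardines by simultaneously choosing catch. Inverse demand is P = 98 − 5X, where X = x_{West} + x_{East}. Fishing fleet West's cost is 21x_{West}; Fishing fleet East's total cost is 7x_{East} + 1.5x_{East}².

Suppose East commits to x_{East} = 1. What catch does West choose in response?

Fishing fleet West's profit: π = x_{West}(98 − 5(x_{West} + x_{East})) − 21x_{West}.
∂π/∂x_{West} = 77 − 10x_{West} − 5x_{East} = 0, so x_{West} = 7.7 − 0.5x_{East}.
At x_{East} = 1: x_{West} = 7.7 − 0.5·1 = 7.2.

7.2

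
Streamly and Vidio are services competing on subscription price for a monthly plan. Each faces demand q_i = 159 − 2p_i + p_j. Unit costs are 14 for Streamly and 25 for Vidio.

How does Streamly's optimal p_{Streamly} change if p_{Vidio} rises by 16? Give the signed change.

Streamly's profit: π = (p_{Streamly} − 14)(159 − 2p_{Streamly} + p_{Vidio}).
∂π/∂p_{Streamly} = 187 − 4p_{Streamly} + p_{Vidio} = 0 ⇒ p_{Streamly} = 46.75 + 0.25p_{Vidio}.
The reaction-function slope is 0.25, so a 16-unit rise in p_{Vidio} moves p_{Streamly} by 0.25 × 16 = 4. Streamly's best response rises — the actions are strategic complements.

4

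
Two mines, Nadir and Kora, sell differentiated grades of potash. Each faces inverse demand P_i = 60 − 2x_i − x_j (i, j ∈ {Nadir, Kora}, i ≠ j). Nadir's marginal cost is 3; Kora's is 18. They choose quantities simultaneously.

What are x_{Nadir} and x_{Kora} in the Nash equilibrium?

Mine Nadir's profit: π = x_{Nadir}(60 − 2x_{Nadir} − x_{Kora}) − 3x_{Nadir}.
∂π/∂x_{Nadir} = 57 − 4x_{Nadir} − x_{Kora} = 0 ⇒ x_{Nadir} = 14.25 − 0.25x_{Kora}.
Similarly x_{Kora} = 10.5 − 0.25x_{Nadir}.
Plugging x_{Kora} into Nadir's best response: x_{Nadir} = 14.25 − 0.25(10.5 − 0.25x_{Nadir}) ⇒ 0.9375x_{Nadir} = 11.625, so x_{Nadir} = 12.4.
Then x_{Kora} = 10.5 − 0.25·12.4 = 7.4.

12.4, 7.4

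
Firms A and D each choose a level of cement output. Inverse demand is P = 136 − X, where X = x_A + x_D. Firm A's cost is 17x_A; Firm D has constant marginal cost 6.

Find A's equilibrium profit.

1296

Firm A's profit: π = x_A(136 − (x_A + x_D)) − 17x_A.
∂π/∂x_A = 119 − 2x_A − x_D = 0, so x_A = 59.5 − 0.5x_D.
By the same steps for D: x_D = 65 − 0.5x_A.
Solving the two reaction functions simultaneously: (1 − (−0.5)(−0.5))x_A = 59.5 − 0.5·65, so 0.75x_A = 27 and x_A = 36.
Then x_D = 65 − 0.5·36 = 47.
Price P = 136 − 83 = 53.
A's profit: (53 − 17)·36 = 1296.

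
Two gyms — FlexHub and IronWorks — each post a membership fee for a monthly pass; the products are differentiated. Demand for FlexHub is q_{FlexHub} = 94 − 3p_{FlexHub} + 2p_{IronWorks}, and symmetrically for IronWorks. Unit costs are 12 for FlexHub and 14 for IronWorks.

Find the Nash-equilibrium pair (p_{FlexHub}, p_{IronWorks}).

FlexHub's profit: π = (p_{FlexHub} − 12)(94 − 3p_{FlexHub} + 2p_{IronWorks}).
∂π/∂p_{FlexHub} = 130 − 6p_{FlexHub} + 2p_{IronWorks} = 0 ⇒ p_{FlexHub} = 65/3 + (1/3)p_{IronWorks}.
Similarly p_{IronWorks} = 68/3 + (1/3)p_{FlexHub}.
Plugging p_{IronWorks} into FlexHub's best response: p_{FlexHub} = 65/3 + (1/3)(68/3 + (1/3)p_{FlexHub}) ⇒ (8/9)p_{FlexHub} = 263/9, so p_{FlexHub} = 32.875.
Then p_{IronWorks} = 68/3 + (1/3)·32.875 = 33.625.

32.875, 33.625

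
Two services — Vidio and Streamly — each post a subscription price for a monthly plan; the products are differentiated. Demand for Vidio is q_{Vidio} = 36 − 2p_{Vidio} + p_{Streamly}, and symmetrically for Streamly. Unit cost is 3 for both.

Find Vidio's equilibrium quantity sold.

22

Vidio's profit: π = (p_{Vidio} − 3)(36 − 2p_{Vidio} + p_{Streamly}).
∂π/∂p_{Vidio} = 42 − 4p_{Vidio} + p_{Streamly} = 0 ⇒ p_{Vidio} = 10.5 + 0.25p_{Streamly}.
By symmetry p_{Streamly} = p_{Vidio}; substituting into the reaction function, 0.75p_{Vidio} = 10.5 and p_{Vidio} = 14.
q_{Vidio} = 36 − 2·14 + 14 = 22.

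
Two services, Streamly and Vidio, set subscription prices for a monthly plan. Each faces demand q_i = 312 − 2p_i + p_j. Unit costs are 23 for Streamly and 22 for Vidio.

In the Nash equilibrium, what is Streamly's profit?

18508.88

Streamly's profit: π = (p_{Streamly} − 23)(312 − 2p_{Streamly} + p_{Vidio}).
∂π/∂p_{Streamly} = 358 − 4p_{Streamly} + p_{Vidio} = 0 ⇒ p_{Streamly} = 89.5 + 0.25p_{Vidio}.
Similarly p_{Vidio} = 89 + 0.25p_{Streamly}.
Plugging p_{Vidio} into Streamly's best response: p_{Streamly} = 89.5 + 0.25(89 + 0.25p_{Streamly}) ⇒ 0.9375p_{Streamly} = 111.75, so p_{Streamly} = 119.2.
Then p_{Vidio} = 89 + 0.25·119.2 = 118.8.
q_{Streamly} = 312 − 2·119.2 + 118.8 = 192.4.
Profit = (119.2 − 23)·192.4 = 18508.88.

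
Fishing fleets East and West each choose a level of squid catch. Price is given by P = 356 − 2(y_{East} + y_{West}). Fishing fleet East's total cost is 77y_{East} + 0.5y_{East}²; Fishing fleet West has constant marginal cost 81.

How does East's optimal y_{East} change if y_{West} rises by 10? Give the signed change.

Fishing fleet East's profit: π = y_{East}(356 − 2(y_{East} + y_{West})) − 77y_{East} − 0.5y_{East}².
∂π/∂y_{East} = 279 − 5y_{East} − 2y_{West} = 0, so y_{East} = 55.8 − 0.4y_{West}.
The reaction-function slope is −0.4, so a 10-unit rise in y_{West} moves y_{East} by −0.4 × 10 = −4. East's best response falls — the actions are strategic substitutes.

-4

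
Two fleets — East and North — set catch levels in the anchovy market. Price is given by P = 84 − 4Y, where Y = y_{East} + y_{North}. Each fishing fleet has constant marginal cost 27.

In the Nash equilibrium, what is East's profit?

Fishing fleet East's profit: π = y_{East}(84 − 4(y_{East} + y_{North})) − 27y_{East}.
∂π/∂y_{East} = 57 − 8y_{East} − 4y_{North} = 0, so y_{East} = 7.125 − 0.5y_{North}.
The game is symmetric, so in equilibrium y_{North} = y_{East}: the reaction function gives 1.5y_{East} = 7.125, hence y_{East} = 4.75.
Price P = 84 − 4·9.5 = 46.
East's profit: (46 − 27)·4.75 = 90.25.

90.25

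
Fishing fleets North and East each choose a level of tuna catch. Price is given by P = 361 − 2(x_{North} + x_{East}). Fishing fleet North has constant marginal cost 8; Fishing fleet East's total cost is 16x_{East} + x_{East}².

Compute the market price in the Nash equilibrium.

150.8

Fishing fleet North's profit: π = x_{North}(361 − 2(x_{North} + x_{East})) − 8x_{North}.
∂π/∂x_{North} = 353 − 4x_{North} − 2x_{East} = 0, so x_{North} = 88.25 − 0.5x_{East}.
For East: ∂π/∂x_{East} = 345 − 6x_{East} − 2x_{North} = 0 ⇒ x_{East} = 57.5 − (1/3)x_{North}.
Plugging x_{East} into North's best response: x_{North} = 88.25 − 0.5(57.5 − (1/3)x_{North}) ⇒ (5/6)x_{North} = 59.5, so x_{North} = 71.4.
Then x_{East} = 57.5 − (1/3)·71.4 = 33.7.
Equilibrium price: P = 361 − 2·105.1 = 150.8.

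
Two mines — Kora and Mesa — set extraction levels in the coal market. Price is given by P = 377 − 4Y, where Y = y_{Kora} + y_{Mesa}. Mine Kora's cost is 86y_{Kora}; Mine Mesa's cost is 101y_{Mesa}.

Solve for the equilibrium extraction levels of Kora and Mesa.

25.5, 21.75

Mine Kora's profit: π = y_{Kora}(377 − 4(y_{Kora} + y_{Mesa})) − 86y_{Kora}.
∂π/∂y_{Kora} = 291 − 8y_{Kora} − 4y_{Mesa} = 0, so y_{Kora} = 36.375 − 0.5y_{Mesa}.
By the same steps for Mesa: y_{Mesa} = 34.5 − 0.5y_{Kora}.
Plugging y_{Mesa} into Kora's best response: y_{Kora} = 36.375 − 0.5(34.5 − 0.5y_{Kora}) ⇒ 0.75y_{Kora} = 19.125, so y_{Kora} = 25.5.
Then y_{Mesa} = 34.5 − 0.5·25.5 = 21.75.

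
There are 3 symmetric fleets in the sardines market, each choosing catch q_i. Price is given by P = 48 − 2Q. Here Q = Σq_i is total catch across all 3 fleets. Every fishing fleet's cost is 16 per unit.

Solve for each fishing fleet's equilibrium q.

4

A representative fishing fleet's profit is π_i = q_i(48 − 2Q) − 16q_i, with Q = q_i + Σ_{j≠i} q_j.
First-order condition: 32 − 4q_i − 2Σ_{j≠i} q_j = 0.
Imposing symmetry (q_j = q for all j) turns Σ_{j≠i} q_j into 2q, so 32 = 8q and q = 4.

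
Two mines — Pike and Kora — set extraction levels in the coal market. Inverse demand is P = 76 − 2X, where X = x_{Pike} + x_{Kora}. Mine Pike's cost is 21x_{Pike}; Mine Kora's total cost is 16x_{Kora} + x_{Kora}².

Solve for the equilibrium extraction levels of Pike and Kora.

10.5, 6.5

Mine Pike's profit: π = x_{Pike}(76 − 2(x_{Pike} + x_{Kora})) − 21x_{Pike}.
∂π/∂x_{Pike} = 55 − 4x_{Pike} − 2x_{Kora} = 0, so x_{Pike} = 13.75 − 0.5x_{Kora}.
For Kora: ∂π/∂x_{Kora} = 60 − 6x_{Kora} − 2x_{Pike} = 0 ⇒ x_{Kora} = 10 − (1/3)x_{Pike}.
Plugging x_{Kora} into Pike's best response: x_{Pike} = 13.75 − 0.5(10 − (1/3)x_{Pike}) ⇒ (5/6)x_{Pike} = 8.75, so x_{Pike} = 10.5.
Then x_{Kora} = 10 − (1/3)·10.5 = 6.5.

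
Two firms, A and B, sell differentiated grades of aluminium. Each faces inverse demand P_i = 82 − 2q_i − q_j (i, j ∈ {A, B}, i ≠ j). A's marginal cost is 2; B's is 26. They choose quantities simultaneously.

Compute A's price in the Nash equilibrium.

37.2

Firm A's profit: π = q_A(82 − 2q_A − q_B) − 2q_A.
∂π/∂q_A = 80 − 4q_A − q_B = 0 ⇒ q_A = 20 − 0.25q_B.
Similarly q_B = 14 − 0.25q_A.
Solving the two reaction functions simultaneously: (1 − (−0.25)(−0.25))q_A = 20 − 0.25·14, so 0.9375q_A = 16.5 and q_A = 17.6.
Then q_B = 14 − 0.25·17.6 = 9.6.
P_A = 82 − 2·17.6 − 9.6 = 37.2.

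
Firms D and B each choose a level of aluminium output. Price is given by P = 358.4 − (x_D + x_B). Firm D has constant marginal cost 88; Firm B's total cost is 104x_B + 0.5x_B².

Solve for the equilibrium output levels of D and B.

111.36, 47.68

Firm D's profit: π = x_D(358.4 − (x_D + x_B)) − 88x_D.
∂π/∂x_D = 270.4 − 2x_D − x_B = 0, so x_D = 135.2 − 0.5x_B.
For B: ∂π/∂x_B = 254.4 − 3x_B − x_D = 0 ⇒ x_B = 84.8 − (1/3)x_D.
Substituting the second reaction function into the first: x_D = 135.2 − 0.5(84.8 − (1/3)x_D), which gives (5/6)x_D = 92.8 ⇒ x_D = 111.36.
Then x_B = 84.8 − (1/3)·111.36 = 47.68.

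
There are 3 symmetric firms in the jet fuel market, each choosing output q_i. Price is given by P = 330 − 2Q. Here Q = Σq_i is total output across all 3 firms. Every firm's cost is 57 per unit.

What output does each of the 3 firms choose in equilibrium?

34.125

A representative firm's profit is π_i = q_i(330 − 2Q) − 57q_i, with Q = q_i + Σ_{j≠i} q_j.
First-order condition: 273 − 4q_i − 2Σ_{j≠i} q_j = 0.
In a symmetric equilibrium every firm chooses the same q, so Σ_{j≠i} q_j = 2q. The condition becomes 273 − 8q = 0, giving q = 273/8 = 34.125.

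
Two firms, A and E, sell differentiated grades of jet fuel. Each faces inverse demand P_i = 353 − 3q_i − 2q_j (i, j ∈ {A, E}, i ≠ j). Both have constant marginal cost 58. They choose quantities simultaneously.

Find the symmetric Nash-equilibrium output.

Firm A's profit: π = q_A(353 − 3q_A − 2q_E) − 58q_A.
∂π/∂q_A = 295 − 6q_A − 2q_E = 0 ⇒ q_A = 295/6 − (1/3)q_E.
By symmetry q_E = q_A; substituting into the reaction function, (4/3)q_A = 295/6 and q_A = 36.875.

36.875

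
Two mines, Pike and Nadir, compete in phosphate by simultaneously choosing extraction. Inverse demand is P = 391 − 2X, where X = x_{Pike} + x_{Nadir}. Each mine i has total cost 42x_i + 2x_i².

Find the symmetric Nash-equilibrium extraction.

34.9

Mine Pike's profit: π = x_{Pike}(391 − 2(x_{Pike} + x_{Nadir})) − 42x_{Pike} − 2x_{Pike}².
∂π/∂x_{Pike} = 349 − 8x_{Pike} − 2x_{Nadir} = 0, so x_{Pike} = 43.625 − 0.25x_{Nadir}.
Setting x_{Pike} = x_{Nadir} in the reaction function: x_{Pike} = 43.625 − 0.25x_{Pike}, so x_{Pike} = 43.625 / 1.25 = 34.9.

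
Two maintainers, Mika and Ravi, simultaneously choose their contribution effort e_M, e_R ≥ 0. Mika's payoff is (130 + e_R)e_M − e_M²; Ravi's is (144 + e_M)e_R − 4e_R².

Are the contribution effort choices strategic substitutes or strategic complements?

Expanding Mika's payoff: 130e_M + e_Re_M − e_M².
∂π/∂e_M = 130 + e_R − 2e_M = 0, so e_M = 65 + 0.5e_R.
The best-response slope de_M/de_R = 0.5 > 0: the reaction function is upward-sloping, so the choices are strategic complements.

strategic complements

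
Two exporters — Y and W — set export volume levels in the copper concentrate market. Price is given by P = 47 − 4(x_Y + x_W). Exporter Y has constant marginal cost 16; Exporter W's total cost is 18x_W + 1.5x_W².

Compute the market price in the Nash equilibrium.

28.5

Exporter Y's profit: π = x_Y(47 − 4(x_Y + x_W)) − 16x_Y.
∂π/∂x_Y = 31 − 8x_Y − 4x_W = 0, so x_Y = 3.875 − 0.5x_W.
For W: ∂π/∂x_W = 29 − 11x_W − 4x_Y = 0 ⇒ x_W = 29/11 − (4/11)x_Y.
Solving the two reaction functions simultaneously: (1 − (−0.5)(−4/11))x_Y = 3.875 − 0.5·(29/11), so (9/11)x_Y = 225/88 and x_Y = 3.125.
Then x_W = 29/11 − (4/11)·3.125 = 1.5.
Equilibrium price: P = 47 − 4·4.625 = 28.5.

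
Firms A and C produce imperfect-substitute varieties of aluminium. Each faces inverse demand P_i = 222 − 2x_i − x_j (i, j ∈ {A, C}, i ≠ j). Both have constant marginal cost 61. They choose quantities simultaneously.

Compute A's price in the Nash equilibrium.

125.4

Firm A's profit: π = x_A(222 − 2x_A − x_C) − 61x_A.
∂π/∂x_A = 161 − 4x_A − x_C = 0 ⇒ x_A = 40.25 − 0.25x_C.
By symmetry x_C = x_A; substituting into the reaction function, 1.25x_A = 40.25 and x_A = 32.2.
P_A = 222 − 2·32.2 − 32.2 = 125.4.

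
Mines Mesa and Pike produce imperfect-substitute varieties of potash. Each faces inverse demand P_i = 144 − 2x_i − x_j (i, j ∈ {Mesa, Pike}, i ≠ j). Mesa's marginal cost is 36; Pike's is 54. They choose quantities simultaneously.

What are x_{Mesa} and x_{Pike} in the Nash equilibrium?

Mine Mesa's profit: π = x_{Mesa}(144 − 2x_{Mesa} − x_{Pike}) − 36x_{Mesa}.
∂π/∂x_{Mesa} = 108 − 4x_{Mesa} − x_{Pike} = 0 ⇒ x_{Mesa} = 27 − 0.25x_{Pike}.
Similarly x_{Pike} = 22.5 − 0.25x_{Mesa}.
Substituting the second reaction function into the first: x_{Mesa} = 27 − 0.25(22.5 − 0.25x_{Mesa}), which gives 0.9375x_{Mesa} = 21.375 ⇒ x_{Mesa} = 22.8.
Then x_{Pike} = 22.5 − 0.25·22.8 = 16.8.

22.8, 16.8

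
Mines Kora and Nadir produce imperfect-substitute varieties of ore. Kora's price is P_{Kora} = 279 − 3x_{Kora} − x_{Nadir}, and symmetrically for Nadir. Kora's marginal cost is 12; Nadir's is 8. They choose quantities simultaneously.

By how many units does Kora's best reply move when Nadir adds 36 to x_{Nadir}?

Mine Kora's profit: π = x_{Kora}(279 − 3x_{Kora} − x_{Nadir}) − 12x_{Kora}.
∂π/∂x_{Kora} = 267 − 6x_{Kora} − x_{Nadir} = 0 ⇒ x_{Kora} = 44.5 − (1/6)x_{Nadir}.
The reaction-function slope is −1/6, so a 36-unit rise in x_{Nadir} moves x_{Kora} by −1/6 × 36 = −6. Kora's best response falls — the actions are strategic substitutes.

-6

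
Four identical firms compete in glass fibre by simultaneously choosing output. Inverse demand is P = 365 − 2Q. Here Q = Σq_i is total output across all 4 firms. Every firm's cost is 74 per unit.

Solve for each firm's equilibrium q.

A representative firm's profit is π_i = q_i(365 − 2Q) − 74q_i, with Q = q_i + Σ_{j≠i} q_j.
First-order condition: 291 − 4q_i − 2Σ_{j≠i} q_j = 0.
In a symmetric equilibrium every firm chooses the same q, so Σ_{j≠i} q_j = 3q. The condition becomes 291 − 10q = 0, giving q = 291/10 = 29.1.

29.1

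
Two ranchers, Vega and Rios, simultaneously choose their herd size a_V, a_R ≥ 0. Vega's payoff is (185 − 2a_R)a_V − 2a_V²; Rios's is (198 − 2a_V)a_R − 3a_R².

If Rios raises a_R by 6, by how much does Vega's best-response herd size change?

Expanding Vega's payoff: 185a_V − 2a_Ra_V − 2a_V².
∂π/∂a_V = 185 − 2a_R − 4a_V = 0, so a_V = 46.25 − 0.5a_R.
The reaction-function slope is −0.5, so a 6-unit rise in a_R moves a_V by −0.5 × 6 = −3. Vega's best response falls — the actions are strategic substitutes.

-3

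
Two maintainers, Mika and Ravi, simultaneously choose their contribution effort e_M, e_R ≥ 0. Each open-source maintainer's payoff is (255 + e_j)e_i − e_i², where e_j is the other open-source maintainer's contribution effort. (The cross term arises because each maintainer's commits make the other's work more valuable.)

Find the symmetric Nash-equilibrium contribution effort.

Mika's payoff is (255 + e_R)e_M − e_M².
∂π/∂e_M = 255 + e_R − 2e_M = 0, so e_M = 127.5 + 0.5e_R.
The game is symmetric, so in equilibrium e_R = e_M: the reaction function gives 0.5e_M = 127.5, hence e_M = 255.

255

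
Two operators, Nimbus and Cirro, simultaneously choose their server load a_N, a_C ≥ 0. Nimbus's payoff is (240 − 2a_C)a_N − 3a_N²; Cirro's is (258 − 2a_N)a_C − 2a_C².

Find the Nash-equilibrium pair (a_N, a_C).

22.2, 53.4

Expanding Nimbus's payoff: 240a_N − 2a_Ca_N − 3a_N².
∂π/∂a_N = 240 − 2a_C − 6a_N = 0, so a_N = 40 − (1/3)a_C.
Likewise for Cirro: a_C = 64.5 − 0.5a_N.
Solving the two reaction functions simultaneously: (1 − (−1/3)(−0.5))a_N = 40 − (1/3)·64.5, so (5/6)a_N = 18.5 and a_N = 22.2.
Then a_C = 64.5 − 0.5·22.2 = 53.4.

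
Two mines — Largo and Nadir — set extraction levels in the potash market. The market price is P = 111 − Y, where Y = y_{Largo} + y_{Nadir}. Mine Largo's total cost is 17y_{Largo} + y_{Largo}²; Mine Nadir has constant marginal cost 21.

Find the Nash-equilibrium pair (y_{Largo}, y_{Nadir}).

14, 38

Mine Largo's profit: π = y_{Largo}(111 − (y_{Largo} + y_{Nadir})) − 17y_{Largo} − y_{Largo}².
∂π/∂y_{Largo} = 94 − 4y_{Largo} − y_{Nadir} = 0, so y_{Largo} = 23.5 − 0.25y_{Nadir}.
For Nadir: ∂π/∂y_{Nadir} = 90 − 2y_{Nadir} − y_{Largo} = 0 ⇒ y_{Nadir} = 45 − 0.5y_{Largo}.
Solving the two reaction functions simultaneously: (1 − (−0.25)(−0.5))y_{Largo} = 23.5 − 0.25·45, so 0.875y_{Largo} = 12.25 and y_{Largo} = 14.
Then y_{Nadir} = 45 − 0.5·14 = 38.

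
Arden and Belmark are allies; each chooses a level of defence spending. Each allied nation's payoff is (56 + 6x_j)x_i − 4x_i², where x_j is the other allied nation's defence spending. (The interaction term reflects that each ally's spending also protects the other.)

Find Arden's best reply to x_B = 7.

Arden's payoff is (56 + 6x_B)x_A − 4x_A².
∂π/∂x_A = 56 + 6x_B − 8x_A = 0, so x_A = 7 + 0.75x_B.
At x_B = 7: x_A = 7 + 0.75·7 = 12.25.

12.25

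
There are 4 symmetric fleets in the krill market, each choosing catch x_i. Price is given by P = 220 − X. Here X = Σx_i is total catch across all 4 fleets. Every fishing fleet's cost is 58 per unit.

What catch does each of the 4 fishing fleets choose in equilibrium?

32.4

A representative fishing fleet's profit is π_i = x_i(220 − X) − 58x_i, with X = x_i + Σ_{j≠i} x_j.
First-order condition: 162 − 2x_i − Σ_{j≠i} x_j = 0.
With identical fishing fleets, set every x_j = x: then 162 − 2x − 3x = 0, i.e. x = 162/5 = 32.4.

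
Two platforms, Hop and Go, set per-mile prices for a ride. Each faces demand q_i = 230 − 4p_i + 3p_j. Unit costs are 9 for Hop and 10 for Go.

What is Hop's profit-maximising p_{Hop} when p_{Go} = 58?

55

Hop's profit: π = (p_{Hop} − 9)(230 − 4p_{Hop} + 3p_{Go}).
∂π/∂p_{Hop} = 266 − 8p_{Hop} + 3p_{Go} = 0 ⇒ p_{Hop} = 33.25 + 0.375p_{Go}.
At p_{Go} = 58: p_{Hop} = 33.25 + 0.375·58 = 55.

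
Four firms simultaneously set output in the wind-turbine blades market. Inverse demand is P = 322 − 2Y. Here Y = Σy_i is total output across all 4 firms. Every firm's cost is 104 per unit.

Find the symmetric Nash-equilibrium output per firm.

A representative firm's profit is π_i = y_i(322 − 2Y) − 104y_i, with Y = y_i + Σ_{j≠i} y_j.
First-order condition: 218 − 4y_i − 2Σ_{j≠i} y_j = 0.
In a symmetric equilibrium every firm chooses the same y, so Σ_{j≠i} y_j = 3y. The condition becomes 218 − 10y = 0, giving y = 218/10 = 21.8.

21.8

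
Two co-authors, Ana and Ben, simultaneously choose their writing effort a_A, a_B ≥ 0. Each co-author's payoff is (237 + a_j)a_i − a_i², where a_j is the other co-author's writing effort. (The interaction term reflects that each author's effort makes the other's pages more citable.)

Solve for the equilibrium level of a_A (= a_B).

Ana's payoff is (237 + a_B)a_A − a_A².
∂π/∂a_A = 237 + a_B − 2a_A = 0, so a_A = 118.5 + 0.5a_B.
By symmetry a_B = a_A; substituting into the reaction function, 0.5a_A = 118.5 and a_A = 237.

237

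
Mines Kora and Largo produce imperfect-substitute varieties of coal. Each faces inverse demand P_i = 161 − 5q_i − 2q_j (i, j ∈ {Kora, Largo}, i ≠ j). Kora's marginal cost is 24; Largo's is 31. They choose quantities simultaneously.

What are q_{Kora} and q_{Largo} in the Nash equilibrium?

11.5625, 10.6875

Mine Kora's profit: π = q_{Kora}(161 − 5q_{Kora} − 2q_{Largo}) − 24q_{Kora}.
∂π/∂q_{Kora} = 137 − 10q_{Kora} − 2q_{Largo} = 0 ⇒ q_{Kora} = 13.7 − 0.2q_{Largo}.
Similarly q_{Largo} = 13 − 0.2q_{Kora}.
Solving the two reaction functions simultaneously: (1 − (−0.2)(−0.2))q_{Kora} = 13.7 − 0.2·13, so 0.96q_{Kora} = 11.1 and q_{Kora} = 11.5625.
Then q_{Largo} = 13 − 0.2·11.5625 = 10.6875.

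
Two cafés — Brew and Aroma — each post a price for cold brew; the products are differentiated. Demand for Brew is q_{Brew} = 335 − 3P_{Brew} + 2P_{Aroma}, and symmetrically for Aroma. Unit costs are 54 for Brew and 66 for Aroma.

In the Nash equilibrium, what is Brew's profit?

15768.75

Brew's profit: π = (P_{Brew} − 54)(335 − 3P_{Brew} + 2P_{Aroma}).
∂π/∂P_{Brew} = 497 − 6P_{Brew} + 2P_{Aroma} = 0 ⇒ P_{Brew} = 497/6 + (1/3)P_{Aroma}.
Similarly P_{Aroma} = 533/6 + (1/3)P_{Brew}.
Substituting the second reaction function into the first: P_{Brew} = 497/6 + (1/3)(533/6 + (1/3)P_{Brew}), which gives (8/9)P_{Brew} = 1012/9 ⇒ P_{Brew} = 126.5.
Then P_{Aroma} = 533/6 + (1/3)·126.5 = 131.
q_{Brew} = 335 − 3·126.5 + 2·131 = 217.5.
Profit = (126.5 − 54)·217.5 = 15768.75.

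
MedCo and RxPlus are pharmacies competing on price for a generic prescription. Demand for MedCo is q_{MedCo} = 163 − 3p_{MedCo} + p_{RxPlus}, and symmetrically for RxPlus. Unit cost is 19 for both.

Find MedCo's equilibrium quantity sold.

MedCo's profit: π = (p_{MedCo} − 19)(163 − 3p_{MedCo} + p_{RxPlus}).
∂π/∂p_{MedCo} = 220 − 6p_{MedCo} + p_{RxPlus} = 0 ⇒ p_{MedCo} = 110/3 + (1/6)p_{RxPlus}.
The game is symmetric, so in equilibrium p_{RxPlus} = p_{MedCo}: the reaction function gives (5/6)p_{MedCo} = 110/3, hence p_{MedCo} = 44.
q_{MedCo} = 163 − 3·44 + 44 = 75.

75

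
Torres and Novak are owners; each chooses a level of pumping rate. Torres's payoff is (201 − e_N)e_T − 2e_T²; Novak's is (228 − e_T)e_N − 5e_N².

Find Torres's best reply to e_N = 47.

38.5

Expanding Torres's payoff: 201e_T − e_Ne_T − 2e_T².
∂π/∂e_T = 201 − e_N − 4e_T = 0, so e_T = 50.25 − 0.25e_N.
At e_N = 47: e_T = 50.25 − 0.25·47 = 38.5.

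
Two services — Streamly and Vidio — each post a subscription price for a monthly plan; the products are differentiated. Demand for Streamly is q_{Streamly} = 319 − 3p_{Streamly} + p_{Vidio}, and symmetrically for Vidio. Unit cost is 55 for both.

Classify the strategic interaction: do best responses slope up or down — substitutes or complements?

Streamly's profit: π = (p_{Streamly} − 55)(319 − 3p_{Streamly} + p_{Vidio}).
∂π/∂p_{Streamly} = 484 − 6p_{Streamly} + p_{Vidio} = 0 ⇒ p_{Streamly} = 242/3 + (1/6)p_{Vidio}.
The best-response slope dp_{Streamly}/dp_{Vidio} = 1/6 > 0: the reaction function is upward-sloping, so the choices are strategic complements.

strategic complements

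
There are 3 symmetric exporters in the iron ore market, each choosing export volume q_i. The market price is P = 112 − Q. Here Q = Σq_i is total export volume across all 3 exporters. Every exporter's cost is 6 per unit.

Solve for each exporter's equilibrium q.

26.5

A representative exporter's profit is π_i = q_i(112 − Q) − 6q_i, with Q = q_i + Σ_{j≠i} q_j.
First-order condition: 106 − 2q_i − Σ_{j≠i} q_j = 0.
Imposing symmetry (q_j = q for all j) turns Σ_{j≠i} q_j into 2q, so 106 = 4q and q = 26.5.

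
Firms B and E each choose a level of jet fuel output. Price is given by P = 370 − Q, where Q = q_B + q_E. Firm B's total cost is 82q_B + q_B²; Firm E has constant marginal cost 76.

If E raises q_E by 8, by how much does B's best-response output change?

Firm B's profit: π = q_B(370 − (q_B + q_E)) − 82q_B − q_B².
∂π/∂q_B = 288 − 4q_B − q_E = 0, so q_B = 72 − 0.25q_E.
The reaction-function slope is −0.25, so an 8-unit rise in q_E moves q_B by −0.25 × 8 = −2. B's best response falls — the actions are strategic substitutes.

-2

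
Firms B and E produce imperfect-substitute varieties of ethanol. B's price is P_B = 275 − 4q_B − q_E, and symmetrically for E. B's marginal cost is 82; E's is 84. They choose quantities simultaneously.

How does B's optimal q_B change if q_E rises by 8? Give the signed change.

Firm B's profit: π = q_B(275 − 4q_B − q_E) − 82q_B.
∂π/∂q_B = 193 − 8q_B − q_E = 0 ⇒ q_B = 24.125 − 0.125q_E.
The reaction-function slope is −0.125, so an 8-unit rise in q_E moves q_B by −0.125 × 8 = −1. B's best response falls — the actions are strategic substitutes.

-1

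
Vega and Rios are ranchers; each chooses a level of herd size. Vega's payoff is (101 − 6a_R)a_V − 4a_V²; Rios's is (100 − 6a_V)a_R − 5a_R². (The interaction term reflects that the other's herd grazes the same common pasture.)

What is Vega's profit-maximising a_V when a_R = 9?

5.875

Expanding Vega's payoff: 101a_V − 6a_Ra_V − 4a_V².
∂π/∂a_V = 101 − 6a_R − 8a_V = 0, so a_V = 12.625 − 0.75a_R.
At a_R = 9: a_V = 12.625 − 0.75·9 = 5.875.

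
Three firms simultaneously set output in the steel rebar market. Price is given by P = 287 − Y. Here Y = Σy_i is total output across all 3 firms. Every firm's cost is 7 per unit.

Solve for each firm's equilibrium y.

A representative firm's profit is π_i = y_i(287 − Y) − 7y_i, with Y = y_i + Σ_{j≠i} y_j.
First-order condition: 280 − 2y_i − Σ_{j≠i} y_j = 0.
With identical firms, set every y_j = y: then 280 − 2y − 2y = 0, i.e. y = 280/4 = 70.

70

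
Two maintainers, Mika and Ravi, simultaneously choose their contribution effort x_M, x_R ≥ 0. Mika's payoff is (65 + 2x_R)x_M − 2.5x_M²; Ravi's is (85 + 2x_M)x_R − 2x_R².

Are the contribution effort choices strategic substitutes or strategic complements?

strategic complements

Expanding Mika's payoff: 65x_M + 2x_Rx_M − 2.5x_M².
∂π/∂x_M = 65 + 2x_R − 5x_M = 0, so x_M = 13 + 0.4x_R.
The best-response slope dx_M/dx_R = 0.4 > 0: the reaction function is upward-sloping, so the choices are strategic complements.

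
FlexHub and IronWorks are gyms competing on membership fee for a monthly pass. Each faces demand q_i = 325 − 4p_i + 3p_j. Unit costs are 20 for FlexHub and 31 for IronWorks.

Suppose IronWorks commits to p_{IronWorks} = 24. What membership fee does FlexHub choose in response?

FlexHub's profit: π = (p_{FlexHub} − 20)(325 − 4p_{FlexHub} + 3p_{IronWorks}).
∂π/∂p_{FlexHub} = 405 − 8p_{FlexHub} + 3p_{IronWorks} = 0 ⇒ p_{FlexHub} = 50.625 + 0.375p_{IronWorks}.
At p_{IronWorks} = 24: p_{FlexHub} = 50.625 + 0.375·24 = 59.625.

59.625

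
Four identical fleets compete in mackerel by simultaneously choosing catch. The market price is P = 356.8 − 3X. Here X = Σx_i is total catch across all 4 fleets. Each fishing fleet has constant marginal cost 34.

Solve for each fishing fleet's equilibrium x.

A representative fishing fleet's profit is π_i = x_i(356.8 − 3X) − 34x_i, with X = x_i + Σ_{j≠i} x_j.
First-order condition: 322.8 − 6x_i − 3Σ_{j≠i} x_j = 0.
With identical fishing fleets, set every x_j = x: then 322.8 − 6x − 9x = 0, i.e. x = 322.8/15 = 21.52.

21.52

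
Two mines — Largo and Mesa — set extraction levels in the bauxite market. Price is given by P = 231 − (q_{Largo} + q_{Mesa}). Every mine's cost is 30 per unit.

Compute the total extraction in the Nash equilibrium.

134

Mine Largo's profit: π = q_{Largo}(231 − (q_{Largo} + q_{Mesa})) − 30q_{Largo}.
∂π/∂q_{Largo} = 201 − 2q_{Largo} − q_{Mesa} = 0, so q_{Largo} = 100.5 − 0.5q_{Mesa}.
The game is symmetric, so in equilibrium q_{Mesa} = q_{Largo}: the reaction function gives 1.5q_{Largo} = 100.5, hence q_{Largo} = 67.
Total extraction: 67 + 67 = 134.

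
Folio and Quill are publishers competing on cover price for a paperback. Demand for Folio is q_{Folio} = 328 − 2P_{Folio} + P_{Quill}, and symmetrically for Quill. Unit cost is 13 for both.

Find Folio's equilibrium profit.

Folio's profit: π = (P_{Folio} − 13)(328 − 2P_{Folio} + P_{Quill}).
∂π/∂P_{Folio} = 354 − 4P_{Folio} + P_{Quill} = 0 ⇒ P_{Folio} = 88.5 + 0.25P_{Quill}.
Setting P_{Folio} = P_{Quill} in the reaction function: P_{Folio} = 88.5 + 0.25P_{Folio}, so P_{Folio} = 88.5 / 0.75 = 118.
q_{Folio} = 328 − 2·118 + 118 = 210.
Profit = (118 − 13)·210 = 22050.

22050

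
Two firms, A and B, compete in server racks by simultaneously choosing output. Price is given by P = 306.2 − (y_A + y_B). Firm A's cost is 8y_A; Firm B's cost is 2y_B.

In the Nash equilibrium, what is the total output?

200.8

Firm A's profit: π = y_A(306.2 − (y_A + y_B)) − 8y_A.
∂π/∂y_A = 298.2 − 2y_A − y_B = 0, so y_A = 149.1 − 0.5y_B.
By the same steps for B: y_B = 152.1 − 0.5y_A.
Plugging y_B into A's best response: y_A = 149.1 − 0.5(152.1 − 0.5y_A) ⇒ 0.75y_A = 73.05, so y_A = 97.4.
Then y_B = 152.1 − 0.5·97.4 = 103.4.
Total output: 97.4 + 103.4 = 200.8.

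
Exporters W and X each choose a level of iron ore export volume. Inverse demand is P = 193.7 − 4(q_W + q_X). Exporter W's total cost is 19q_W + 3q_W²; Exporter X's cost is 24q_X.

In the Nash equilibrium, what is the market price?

93.875

Exporter W's profit: π = q_W(193.7 − 4(q_W + q_X)) − 19q_W − 3q_W².
∂π/∂q_W = 174.7 − 14q_W − 4q_X = 0, so q_W = 1747/140 − (2/7)q_X.
For X: ∂π/∂q_X = 169.7 − 8q_X − 4q_W = 0 ⇒ q_X = 21.2125 − 0.5q_W.
Plugging q_X into W's best response: q_W = 1747/140 − (2/7)(21.2125 − 0.5q_W) ⇒ (6/7)q_W = 1797/280, so q_W = 7.4875.
Then q_X = 21.2125 − 0.5·7.4875 = 559/32.
Equilibrium price: P = 193.7 − 4·(3993/160) = 93.875.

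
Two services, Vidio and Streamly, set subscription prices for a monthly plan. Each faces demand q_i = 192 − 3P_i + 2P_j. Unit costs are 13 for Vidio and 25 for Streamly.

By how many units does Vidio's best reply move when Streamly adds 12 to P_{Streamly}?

4

Vidio's profit: π = (P_{Vidio} − 13)(192 − 3P_{Vidio} + 2P_{Streamly}).
∂π/∂P_{Vidio} = 231 − 6P_{Vidio} + 2P_{Streamly} = 0 ⇒ P_{Vidio} = 38.5 + (1/3)P_{Streamly}.
The reaction-function slope is 1/3, so a 12-unit rise in P_{Streamly} moves P_{Vidio} by 1/3 × 12 = 4. Vidio's best response rises — the actions are strategic complements.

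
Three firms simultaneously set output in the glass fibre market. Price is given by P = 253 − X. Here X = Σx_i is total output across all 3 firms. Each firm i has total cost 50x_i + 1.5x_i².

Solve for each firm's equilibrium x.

A representative firm's profit is π_i = x_i(253 − X) − 50x_i − 1.5x_i², with X = x_i + Σ_{j≠i} x_j.
First-order condition: 203 − 5x_i − Σ_{j≠i} x_j = 0.
In a symmetric equilibrium every firm chooses the same x, so Σ_{j≠i} x_j = 2x. The condition becomes 203 − 7x = 0, giving x = 203/7 = 29.

29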